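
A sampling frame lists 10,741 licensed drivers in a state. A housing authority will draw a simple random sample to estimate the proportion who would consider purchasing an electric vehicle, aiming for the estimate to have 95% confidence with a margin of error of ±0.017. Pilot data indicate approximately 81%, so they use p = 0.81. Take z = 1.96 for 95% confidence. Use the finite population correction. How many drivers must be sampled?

1719

Unadjusted: n₀ = 1.96² × 0.81 × 0.19 / 0.017² ≈ 2045.75, so n₀ = 2046.
Finite population correction with N = 10,741: n = n₀ / (1 + (n₀−1)/N) = 2046 / (1 + 2045/10741) = 2046 / 1.1904 ≈ 1718.76.
Rounding up, n = 1719.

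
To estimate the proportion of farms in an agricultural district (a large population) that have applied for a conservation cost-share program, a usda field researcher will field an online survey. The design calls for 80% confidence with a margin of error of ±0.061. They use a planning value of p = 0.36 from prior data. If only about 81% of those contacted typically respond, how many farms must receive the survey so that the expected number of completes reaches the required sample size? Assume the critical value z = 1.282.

126

Completed interviews needed: n₀ = 1.282² × 0.2304 / 0.061² ≈ 101.77 → 102.
At an 81% response rate, contacts needed = 102 / 0.81 ≈ 125.93 → 126.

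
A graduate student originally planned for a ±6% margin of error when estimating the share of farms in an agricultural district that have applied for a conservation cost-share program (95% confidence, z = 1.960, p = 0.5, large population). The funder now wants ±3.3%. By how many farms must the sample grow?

At ±6%: n = 1.960² × 0.2500 / 0.060² ≈ 266.78 → 267.
At ±3.3%: n = 1.960² × 0.2500 / 0.033² ≈ 881.91 → 882.
Additional respondents: 882 − 267 = 615.

615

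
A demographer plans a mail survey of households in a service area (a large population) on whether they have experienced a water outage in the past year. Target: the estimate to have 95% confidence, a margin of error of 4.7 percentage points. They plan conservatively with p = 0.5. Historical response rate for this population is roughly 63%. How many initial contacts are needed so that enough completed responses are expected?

691

For 95% confidence, z = 1.960.
Completed interviews needed: n₀ = 1.960² × 0.2500 / 0.047² ≈ 434.77 → 435.
At a 63% response rate, contacts needed = 435 / 0.63 ≈ 690.48 → 691.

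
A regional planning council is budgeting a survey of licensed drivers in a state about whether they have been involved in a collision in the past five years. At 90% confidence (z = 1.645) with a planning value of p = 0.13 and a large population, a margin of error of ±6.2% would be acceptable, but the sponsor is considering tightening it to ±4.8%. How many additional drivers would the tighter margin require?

At ±6.2%: n = 1.645² × 0.1131 / 0.062² ≈ 79.62 → 80.
At ±4.8%: n = 1.645² × 0.1131 / 0.048² ≈ 132.83 → 133.
Additional respondents: 133 − 80 = 53.

53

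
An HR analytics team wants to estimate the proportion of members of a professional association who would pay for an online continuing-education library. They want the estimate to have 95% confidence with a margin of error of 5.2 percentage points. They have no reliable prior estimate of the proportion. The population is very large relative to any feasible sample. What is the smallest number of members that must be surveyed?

For 95% confidence, z = 1.96.
With no prior estimate, use p = 0.5, giving p(1−p) = 0.25.
n = z²·p(1−p)/E² = 1.96² × 0.2500 / 0.052² = 3.8416 × 0.2500 / 0.002704 ≈ 355.18.
Rounding up gives n = 356.

356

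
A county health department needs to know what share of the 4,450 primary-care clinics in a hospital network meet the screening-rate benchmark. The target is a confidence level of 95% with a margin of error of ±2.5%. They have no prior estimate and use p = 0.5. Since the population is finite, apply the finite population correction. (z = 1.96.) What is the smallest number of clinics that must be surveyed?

Unadjusted: n₀ = 1.96² × 0.50 × 0.50 / 0.025² ≈ 1536.64, so n₀ = 1537.
Finite population correction with N = 4,450: n = n₀ / (1 + (n₀−1)/N) = 1537 / (1 + 1536/4450) = 1537 / 1.3452 ≈ 1142.61.
Rounding up, n = 1143.

1143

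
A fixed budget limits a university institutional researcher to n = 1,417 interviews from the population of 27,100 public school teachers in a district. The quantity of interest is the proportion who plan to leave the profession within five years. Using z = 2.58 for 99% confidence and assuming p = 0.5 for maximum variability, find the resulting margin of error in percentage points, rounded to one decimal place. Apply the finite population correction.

Finite-population factor: (N−n)/(N−1) = (27100−1417)/(27100−1) = 0.9477.
SE(p̂) = √[p(1−p)/n · (N−n)/(N−1)] = √[0.2500/1417 × 0.9477] = 0.01293.
E = z × SE = 2.58 × 0.01293 = 0.03336 ≈ 3.3 percentage points.

3.3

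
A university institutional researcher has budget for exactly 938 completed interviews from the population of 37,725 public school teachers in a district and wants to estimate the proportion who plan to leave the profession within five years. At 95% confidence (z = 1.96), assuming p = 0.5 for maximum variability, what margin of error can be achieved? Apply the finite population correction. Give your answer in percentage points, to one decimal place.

Finite-population factor: (N−n)/(N−1) = (37725−938)/(37725−1) = 0.9752.
SE(p̂) = √[p(1−p)/n · (N−n)/(N−1)] = √[0.2500/938 × 0.9752] = 0.01612.
E = z × SE = 1.96 × 0.01612 = 0.03160 ≈ 3.2 percentage points.

3.2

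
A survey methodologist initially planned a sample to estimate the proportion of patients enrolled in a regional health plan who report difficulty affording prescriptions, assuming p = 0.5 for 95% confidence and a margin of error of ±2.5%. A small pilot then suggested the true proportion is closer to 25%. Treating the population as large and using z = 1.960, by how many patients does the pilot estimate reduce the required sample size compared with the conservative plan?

384

Conservative (p = 0.5): n = 1.960² × 0.25 / 0.025² ≈ 1536.64 → 1537.
Using p = 0.25: p(1−p) = 0.1875, so n = 1.960² × 0.1875 / 0.025² ≈ 1152.48 → 1153.
Reduction: 1537 − 1153 = 384.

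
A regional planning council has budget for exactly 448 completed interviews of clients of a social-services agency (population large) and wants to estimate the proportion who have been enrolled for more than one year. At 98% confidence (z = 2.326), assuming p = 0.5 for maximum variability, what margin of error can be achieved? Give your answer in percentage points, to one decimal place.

5.5

SE(p̂) = √[p(1−p)/n] = √[0.2500/448] = 0.02362.
E = z × SE = 2.326 × 0.02362 = 0.05495, or 5.5 percentage points.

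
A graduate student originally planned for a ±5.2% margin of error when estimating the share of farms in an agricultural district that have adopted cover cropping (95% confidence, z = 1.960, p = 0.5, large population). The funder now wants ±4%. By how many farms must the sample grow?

At ±5.2%: n = 1.960² × 0.2500 / 0.052² ≈ 355.18 → 356.
At ±4%: n = 1.960² × 0.2500 / 0.040² ≈ 600.25 → 601.
Additional respondents: 601 − 356 = 245.

245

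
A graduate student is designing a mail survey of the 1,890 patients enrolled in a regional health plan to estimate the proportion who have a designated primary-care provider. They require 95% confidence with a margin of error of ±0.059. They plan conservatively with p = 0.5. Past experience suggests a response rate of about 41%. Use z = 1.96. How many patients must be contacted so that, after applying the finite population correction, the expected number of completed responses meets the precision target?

Completed interviews needed (unadjusted): n₀ = 1.96² × 0.2500 / 0.059² ≈ 275.90 → 276.
FPC for N = 1,890: n = 276 / (1 + 275/1890) = 276 / 1.1455 ≈ 240.94 → 241.
At a 41% response rate, contacts needed = 241 / 0.41 ≈ 587.80 → 588.

588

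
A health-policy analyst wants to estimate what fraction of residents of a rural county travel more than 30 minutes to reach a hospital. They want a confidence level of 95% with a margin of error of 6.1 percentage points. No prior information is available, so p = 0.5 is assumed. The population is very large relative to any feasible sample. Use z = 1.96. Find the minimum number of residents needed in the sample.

With p = 0.5, p(1−p) = 0.25.
n = z²·p(1−p)/E² = 1.96² × 0.2500 / 0.061² = 3.8416 × 0.2500 / 0.003721 ≈ 258.10.
Rounding up gives n = 259.

259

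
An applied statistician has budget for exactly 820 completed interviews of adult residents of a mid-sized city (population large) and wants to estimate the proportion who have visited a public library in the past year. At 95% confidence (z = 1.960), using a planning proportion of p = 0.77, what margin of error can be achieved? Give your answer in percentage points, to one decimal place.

2.9

SE(p̂) = √[p(1−p)/n] = √[0.1771/820] = 0.01470.
E = z × SE = 1.960 × 0.01470 = 0.02880, or 2.9 percentage points.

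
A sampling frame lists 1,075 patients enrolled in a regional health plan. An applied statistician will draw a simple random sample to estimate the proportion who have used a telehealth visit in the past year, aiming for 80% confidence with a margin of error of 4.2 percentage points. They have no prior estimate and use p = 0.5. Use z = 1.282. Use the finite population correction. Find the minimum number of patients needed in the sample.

192

Unadjusted: n₀ = 1.282² × 0.50 × 0.50 / 0.042² ≈ 232.93, so n₀ = 233.
Finite population correction with N = 1,075: n = n₀ / (1 + (n₀−1)/N) = 233 / (1 + 232/1075) = 233 / 1.2158 ≈ 191.64.
Rounding up, n = 192.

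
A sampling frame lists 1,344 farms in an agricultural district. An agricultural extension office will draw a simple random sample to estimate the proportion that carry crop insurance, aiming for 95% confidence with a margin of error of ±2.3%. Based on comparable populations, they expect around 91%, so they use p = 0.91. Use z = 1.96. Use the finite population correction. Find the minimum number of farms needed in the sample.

413

Unadjusted: n₀ = 1.96² × 0.91 × 0.09 / 0.023² ≈ 594.76, so n₀ = 595.
Finite population correction with N = 1,344: n = n₀ / (1 + (n₀−1)/N) = 595 / (1 + 594/1344) = 595 / 1.4420 ≈ 412.63.
Rounding up, n = 413.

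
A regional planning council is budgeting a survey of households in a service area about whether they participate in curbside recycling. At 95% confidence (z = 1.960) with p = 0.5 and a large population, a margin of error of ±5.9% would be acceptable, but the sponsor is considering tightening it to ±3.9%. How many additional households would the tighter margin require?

At ±5.9%: n = 1.960² × 0.2500 / 0.059² ≈ 275.90 → 276.
At ±3.9%: n = 1.960² × 0.2500 / 0.039² ≈ 631.43 → 632.
Additional respondents: 632 − 276 = 356.

356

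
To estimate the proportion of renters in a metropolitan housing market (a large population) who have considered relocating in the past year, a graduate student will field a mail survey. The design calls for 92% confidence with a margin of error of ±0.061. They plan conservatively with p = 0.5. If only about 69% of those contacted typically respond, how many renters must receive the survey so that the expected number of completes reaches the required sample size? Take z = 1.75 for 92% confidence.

299

Completed interviews needed: n₀ = 1.75² × 0.2500 / 0.061² ≈ 205.76 → 206.
At a 69% response rate, contacts needed = 206 / 0.69 ≈ 298.55 → 299.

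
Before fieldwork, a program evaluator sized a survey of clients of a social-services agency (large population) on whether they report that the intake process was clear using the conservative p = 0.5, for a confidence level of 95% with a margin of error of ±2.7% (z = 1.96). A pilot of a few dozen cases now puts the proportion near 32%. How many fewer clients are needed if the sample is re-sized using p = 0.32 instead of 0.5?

171

Conservative (p = 0.5): n = 1.96² × 0.25 / 0.027² ≈ 1317.42 → 1318.
Using p = 0.32: p(1−p) = 0.2176, so n = 1.96² × 0.2176 / 0.027² ≈ 1146.68 → 1147.
Reduction: 1318 − 1147 = 171.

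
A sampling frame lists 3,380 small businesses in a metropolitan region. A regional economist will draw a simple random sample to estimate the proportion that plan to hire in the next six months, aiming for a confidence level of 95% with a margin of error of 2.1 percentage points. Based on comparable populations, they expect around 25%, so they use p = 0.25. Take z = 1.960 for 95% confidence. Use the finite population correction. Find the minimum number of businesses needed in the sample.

1102

Unadjusted: n₀ = 1.960² × 0.25 × 0.75 / 0.021² ≈ 1633.33, so n₀ = 1634.
Finite population correction with N = 3,380: n = n₀ / (1 + (n₀−1)/N) = 1634 / (1 + 1633/3380) = 1634 / 1.4831 ≈ 1101.72.
Rounding up, n = 1102.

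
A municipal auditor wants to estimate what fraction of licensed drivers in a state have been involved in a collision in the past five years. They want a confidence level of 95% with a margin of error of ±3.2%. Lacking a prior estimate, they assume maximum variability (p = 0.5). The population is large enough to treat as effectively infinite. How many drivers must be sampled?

For 95% confidence, z = 1.960.
With p = 0.5, p(1−p) = 0.25.
n = z²·p(1−p)/E² = 1.960² × 0.2500 / 0.032² = 3.8416 × 0.2500 / 0.001024 ≈ 937.89.
Rounding up gives n = 938.

938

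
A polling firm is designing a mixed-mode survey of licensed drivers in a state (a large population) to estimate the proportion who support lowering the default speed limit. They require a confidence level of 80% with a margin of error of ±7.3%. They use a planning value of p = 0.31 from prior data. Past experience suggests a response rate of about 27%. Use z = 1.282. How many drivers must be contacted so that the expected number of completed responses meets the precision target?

245

Completed interviews needed: n₀ = 1.282² × 0.2139 / 0.073² ≈ 65.97 → 66.
At a 27% response rate, contacts needed = 66 / 0.27 ≈ 244.44 → 245.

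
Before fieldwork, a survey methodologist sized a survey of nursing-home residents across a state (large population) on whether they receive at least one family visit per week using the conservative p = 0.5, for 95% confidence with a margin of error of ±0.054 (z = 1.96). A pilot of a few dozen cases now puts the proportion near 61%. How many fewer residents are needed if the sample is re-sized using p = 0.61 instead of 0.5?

Conservative (p = 0.5): n = 1.96² × 0.25 / 0.054² ≈ 329.36 → 330.
Using p = 0.61: p(1−p) = 0.2379, so n = 1.96² × 0.2379 / 0.054² ≈ 313.41 → 314.
Reduction: 330 − 314 = 16.

16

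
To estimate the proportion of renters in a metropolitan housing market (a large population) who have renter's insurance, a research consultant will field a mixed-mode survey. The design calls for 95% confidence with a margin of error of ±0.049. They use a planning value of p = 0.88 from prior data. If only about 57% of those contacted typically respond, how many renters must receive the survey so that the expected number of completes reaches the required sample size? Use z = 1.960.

297

Completed interviews needed: n₀ = 1.960² × 0.1056 / 0.049² ≈ 168.96 → 169.
At a 57% response rate, contacts needed = 169 / 0.57 ≈ 296.49 → 297.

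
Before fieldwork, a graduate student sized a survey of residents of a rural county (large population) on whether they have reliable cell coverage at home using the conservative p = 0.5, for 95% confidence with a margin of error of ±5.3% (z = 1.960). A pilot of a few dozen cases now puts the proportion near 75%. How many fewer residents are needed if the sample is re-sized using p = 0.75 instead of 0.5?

Conservative (p = 0.5): n = 1.960² × 0.25 / 0.053² ≈ 341.90 → 342.
Using p = 0.75: p(1−p) = 0.1875, so n = 1.960² × 0.1875 / 0.053² ≈ 256.43 → 257.
Reduction: 342 − 257 = 85.

85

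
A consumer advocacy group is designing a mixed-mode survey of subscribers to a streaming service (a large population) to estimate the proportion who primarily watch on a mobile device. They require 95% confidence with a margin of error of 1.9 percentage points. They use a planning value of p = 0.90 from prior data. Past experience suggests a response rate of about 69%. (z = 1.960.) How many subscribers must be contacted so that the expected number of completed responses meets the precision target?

Completed interviews needed: n₀ = 1.960² × 0.0900 / 0.019² ≈ 957.74 → 958.
At a 69% response rate, contacts needed = 958 / 0.69 ≈ 1388.41 → 1389.

1389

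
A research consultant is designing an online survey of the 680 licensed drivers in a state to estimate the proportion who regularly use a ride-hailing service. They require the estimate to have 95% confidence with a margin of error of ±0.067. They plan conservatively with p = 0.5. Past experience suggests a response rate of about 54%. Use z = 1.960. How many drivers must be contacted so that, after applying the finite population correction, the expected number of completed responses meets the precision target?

Completed interviews needed (unadjusted): n₀ = 1.960² × 0.2500 / 0.067² ≈ 213.95 → 214.
FPC for N = 680: n = 214 / (1 + 213/680) = 214 / 1.3132 ≈ 162.96 → 163.
At a 54% response rate, contacts needed = 163 / 0.54 ≈ 301.85 → 302.

302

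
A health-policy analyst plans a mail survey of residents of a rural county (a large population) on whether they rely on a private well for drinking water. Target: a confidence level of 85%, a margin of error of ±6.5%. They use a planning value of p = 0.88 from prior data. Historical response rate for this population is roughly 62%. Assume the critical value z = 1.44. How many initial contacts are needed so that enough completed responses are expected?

Completed interviews needed: n₀ = 1.44² × 0.1056 / 0.065² ≈ 51.83 → 52.
At a 62% response rate, contacts needed = 52 / 0.62 ≈ 83.87 → 84.

84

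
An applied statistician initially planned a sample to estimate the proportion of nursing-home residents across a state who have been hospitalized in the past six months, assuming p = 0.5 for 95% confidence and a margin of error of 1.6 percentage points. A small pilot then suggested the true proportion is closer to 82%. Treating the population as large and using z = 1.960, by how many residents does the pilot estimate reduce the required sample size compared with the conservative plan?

1537

Conservative (p = 0.5): n = 1.960² × 0.25 / 0.016² ≈ 3751.56 → 3752.
Using p = 0.82: p(1−p) = 0.1476, so n = 1.960² × 0.1476 / 0.016² ≈ 2214.92 → 2215.
Reduction: 3752 − 2215 = 1537.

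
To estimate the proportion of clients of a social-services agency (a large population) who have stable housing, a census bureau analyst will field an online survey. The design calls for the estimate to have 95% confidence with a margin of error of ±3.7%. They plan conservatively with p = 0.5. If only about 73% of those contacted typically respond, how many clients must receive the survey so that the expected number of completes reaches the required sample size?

For 95% confidence, z = 1.960.
Completed interviews needed: n₀ = 1.960² × 0.2500 / 0.037² ≈ 701.53 → 702.
At a 73% response rate, contacts needed = 702 / 0.73 ≈ 961.64 → 962.

962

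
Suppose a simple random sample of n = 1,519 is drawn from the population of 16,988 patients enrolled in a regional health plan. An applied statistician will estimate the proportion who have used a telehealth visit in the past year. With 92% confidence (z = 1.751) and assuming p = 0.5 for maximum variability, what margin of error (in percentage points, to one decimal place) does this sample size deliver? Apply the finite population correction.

2.1

Finite-population factor: (N−n)/(N−1) = (16988−1519)/(16988−1) = 0.9106.
SE(p̂) = √[p(1−p)/n · (N−n)/(N−1)] = √[0.2500/1519 × 0.9106] = 0.01224.
E = z × SE = 1.751 × 0.01224 = 0.02144 ≈ 2.1 percentage points.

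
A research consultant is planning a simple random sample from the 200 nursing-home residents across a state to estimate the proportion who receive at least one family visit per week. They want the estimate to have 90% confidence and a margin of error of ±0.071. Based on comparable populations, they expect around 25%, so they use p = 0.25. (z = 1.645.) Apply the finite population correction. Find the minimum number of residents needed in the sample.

Unadjusted: n₀ = 1.645² × 0.25 × 0.75 / 0.071² ≈ 100.65, so n₀ = 101.
Finite population correction with N = 200: n = n₀ / (1 + (n₀−1)/N) = 101 / (1 + 100/200) = 101 / 1.5000 ≈ 67.33.
Rounding up, n = 68.

68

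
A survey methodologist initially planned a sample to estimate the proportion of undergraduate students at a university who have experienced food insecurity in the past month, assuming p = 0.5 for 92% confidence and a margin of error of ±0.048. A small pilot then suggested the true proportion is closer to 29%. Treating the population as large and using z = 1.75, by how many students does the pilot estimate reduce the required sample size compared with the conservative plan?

59

Conservative (p = 0.5): n = 1.75² × 0.25 / 0.048² ≈ 332.30 → 333.
Using p = 0.29: p(1−p) = 0.2059, so n = 1.75² × 0.2059 / 0.048² ≈ 273.68 → 274.
Reduction: 333 − 274 = 59.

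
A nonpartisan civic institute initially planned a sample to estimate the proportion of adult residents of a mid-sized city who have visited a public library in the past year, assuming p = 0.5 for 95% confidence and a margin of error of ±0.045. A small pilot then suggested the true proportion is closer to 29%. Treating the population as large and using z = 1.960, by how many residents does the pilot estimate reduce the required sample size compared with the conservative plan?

Conservative (p = 0.5): n = 1.960² × 0.25 / 0.045² ≈ 474.27 → 475.
Using p = 0.29: p(1−p) = 0.2059, so n = 1.960² × 0.2059 / 0.045² ≈ 390.61 → 391.
Reduction: 475 − 391 = 84.

84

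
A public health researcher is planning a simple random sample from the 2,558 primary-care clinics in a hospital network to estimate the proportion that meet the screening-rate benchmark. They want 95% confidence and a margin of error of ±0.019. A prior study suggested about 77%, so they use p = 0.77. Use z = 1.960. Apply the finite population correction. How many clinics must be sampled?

Unadjusted: n₀ = 1.960² × 0.77 × 0.23 / 0.019² ≈ 1884.62, so n₀ = 1885.
Finite population correction with N = 2,558: n = n₀ / (1 + (n₀−1)/N) = 1885 / (1 + 1884/2558) = 1885 / 1.7365 ≈ 1085.51.
Rounding up, n = 1086.

1086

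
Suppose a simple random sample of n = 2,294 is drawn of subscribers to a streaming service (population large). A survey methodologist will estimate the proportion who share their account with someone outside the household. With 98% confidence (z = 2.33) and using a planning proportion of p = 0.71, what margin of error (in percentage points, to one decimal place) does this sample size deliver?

2.2

SE(p̂) = √[p(1−p)/n] = √[0.2059/2294] = 0.00947.
E = z × SE = 2.33 × 0.00947 = 0.02207, or 2.2 percentage points.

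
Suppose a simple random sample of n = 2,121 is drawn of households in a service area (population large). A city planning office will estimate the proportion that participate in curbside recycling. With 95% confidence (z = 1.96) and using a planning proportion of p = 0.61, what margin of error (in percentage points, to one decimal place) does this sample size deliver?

2.1

SE(p̂) = √[p(1−p)/n] = √[0.2379/2121] = 0.01059.
E = z × SE = 1.96 × 0.01059 = 0.02076, or 2.1 percentage points.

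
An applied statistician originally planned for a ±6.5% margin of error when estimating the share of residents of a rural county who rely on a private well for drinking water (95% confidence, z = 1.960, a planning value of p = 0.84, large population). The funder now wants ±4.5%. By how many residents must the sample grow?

132

At ±6.5%: n = 1.960² × 0.1344 / 0.065² ≈ 122.20 → 123.
At ±4.5%: n = 1.960² × 0.1344 / 0.045² ≈ 254.97 → 255.
Additional respondents: 255 − 123 = 132.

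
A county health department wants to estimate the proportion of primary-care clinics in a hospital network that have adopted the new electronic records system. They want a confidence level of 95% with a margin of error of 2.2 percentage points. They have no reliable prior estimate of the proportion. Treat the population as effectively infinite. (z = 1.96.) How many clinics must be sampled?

With no prior estimate, use p = 0.5, giving p(1−p) = 0.25.
n = z²·p(1−p)/E² = 1.96² × 0.2500 / 0.022² = 3.8416 × 0.2500 / 0.000484 ≈ 1984.30.
Rounding up gives n = 1985.

1985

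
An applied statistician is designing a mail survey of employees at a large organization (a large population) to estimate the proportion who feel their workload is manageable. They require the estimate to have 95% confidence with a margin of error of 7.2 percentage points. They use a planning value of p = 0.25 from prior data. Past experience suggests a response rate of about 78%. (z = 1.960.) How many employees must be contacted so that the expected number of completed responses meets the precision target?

Completed interviews needed: n₀ = 1.960² × 0.1875 / 0.072² ≈ 138.95 → 139.
At a 78% response rate, contacts needed = 139 / 0.78 ≈ 178.21 → 179.

179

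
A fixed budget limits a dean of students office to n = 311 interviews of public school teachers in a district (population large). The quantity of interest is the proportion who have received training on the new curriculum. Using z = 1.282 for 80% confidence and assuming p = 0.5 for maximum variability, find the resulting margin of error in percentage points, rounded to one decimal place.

3.6

SE(p̂) = √[p(1−p)/n] = √[0.2500/311] = 0.02835.
E = z × SE = 1.282 × 0.02835 = 0.03635, or 3.6 percentage points.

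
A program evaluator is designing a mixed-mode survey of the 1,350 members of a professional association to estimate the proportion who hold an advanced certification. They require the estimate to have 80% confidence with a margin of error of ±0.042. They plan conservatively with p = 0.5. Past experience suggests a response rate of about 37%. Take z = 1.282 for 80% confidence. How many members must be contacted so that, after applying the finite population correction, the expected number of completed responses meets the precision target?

Completed interviews needed (unadjusted): n₀ = 1.282² × 0.2500 / 0.042² ≈ 232.93 → 233.
FPC for N = 1,350: n = 233 / (1 + 232/1350) = 233 / 1.1719 ≈ 198.83 → 199.
At a 37% response rate, contacts needed = 199 / 0.37 ≈ 537.84 → 538.

538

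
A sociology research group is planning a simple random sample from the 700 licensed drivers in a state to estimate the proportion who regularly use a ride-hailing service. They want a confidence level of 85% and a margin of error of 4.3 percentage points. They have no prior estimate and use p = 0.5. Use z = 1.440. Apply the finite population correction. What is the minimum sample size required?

Unadjusted: n₀ = 1.440² × 0.50 × 0.50 / 0.043² ≈ 280.37, so n₀ = 281.
Finite population correction with N = 700: n = n₀ / (1 + (n₀−1)/N) = 281 / (1 + 280/700) = 281 / 1.4000 ≈ 200.71.
Rounding up, n = 201.

201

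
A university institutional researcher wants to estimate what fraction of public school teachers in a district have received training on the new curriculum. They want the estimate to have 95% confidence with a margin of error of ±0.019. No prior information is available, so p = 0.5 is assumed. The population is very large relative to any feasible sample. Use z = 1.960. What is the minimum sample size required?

With p = 0.5, p(1−p) = 0.25.
n = z²·p(1−p)/E² = 1.960² × 0.2500 / 0.019² = 3.8416 × 0.2500 / 0.000361 ≈ 2660.39.
Rounding up gives n = 2661.

2661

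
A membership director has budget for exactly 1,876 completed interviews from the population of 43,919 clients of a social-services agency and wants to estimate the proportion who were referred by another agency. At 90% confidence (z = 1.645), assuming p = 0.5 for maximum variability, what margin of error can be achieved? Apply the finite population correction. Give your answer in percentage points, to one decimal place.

Finite-population factor: (N−n)/(N−1) = (43919−1876)/(43919−1) = 0.9573.
SE(p̂) = √[p(1−p)/n · (N−n)/(N−1)] = √[0.2500/1876 × 0.9573] = 0.01129.
E = z × SE = 1.645 × 0.01129 = 0.01858 ≈ 1.9 percentage points.

1.9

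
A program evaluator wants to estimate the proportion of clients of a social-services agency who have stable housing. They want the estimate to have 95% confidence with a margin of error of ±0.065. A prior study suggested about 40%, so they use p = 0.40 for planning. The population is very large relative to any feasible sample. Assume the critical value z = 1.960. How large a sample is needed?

With p = 0.40, p(1−p) = 0.2400.
n = z²·p(1−p)/E² = 1.960² × 0.2400 / 0.065² = 3.8416 × 0.2400 / 0.004225 ≈ 218.22.
Rounding up gives n = 219.

219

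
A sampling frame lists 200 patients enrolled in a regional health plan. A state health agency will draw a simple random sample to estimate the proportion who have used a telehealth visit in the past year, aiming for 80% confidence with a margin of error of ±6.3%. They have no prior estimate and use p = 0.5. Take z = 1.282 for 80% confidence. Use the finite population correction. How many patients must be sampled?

69

Unadjusted: n₀ = 1.282² × 0.50 × 0.50 / 0.063² ≈ 103.52, so n₀ = 104.
Finite population correction with N = 200: n = n₀ / (1 + (n₀−1)/N) = 104 / (1 + 103/200) = 104 / 1.5150 ≈ 68.65.
Rounding up, n = 69.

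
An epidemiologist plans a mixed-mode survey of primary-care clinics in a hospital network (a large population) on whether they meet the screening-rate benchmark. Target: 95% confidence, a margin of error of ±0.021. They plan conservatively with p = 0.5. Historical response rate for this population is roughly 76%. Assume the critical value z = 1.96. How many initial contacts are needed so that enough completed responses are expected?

Completed interviews needed: n₀ = 1.96² × 0.2500 / 0.021² ≈ 2177.78 → 2178.
At a 76% response rate, contacts needed = 2178 / 0.76 ≈ 2865.79 → 2866.

2866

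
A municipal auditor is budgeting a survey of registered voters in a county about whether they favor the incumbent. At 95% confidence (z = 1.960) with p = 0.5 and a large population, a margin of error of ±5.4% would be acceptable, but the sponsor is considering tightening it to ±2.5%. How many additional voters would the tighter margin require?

1207

At ±5.4%: n = 1.960² × 0.2500 / 0.054² ≈ 329.36 → 330.
At ±2.5%: n = 1.960² × 0.2500 / 0.025² ≈ 1536.64 → 1537.
Additional respondents: 1537 − 330 = 1207.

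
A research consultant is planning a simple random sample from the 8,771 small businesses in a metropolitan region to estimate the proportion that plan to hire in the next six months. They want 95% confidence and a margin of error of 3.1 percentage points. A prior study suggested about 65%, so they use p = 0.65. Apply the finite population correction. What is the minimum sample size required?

For 95% confidence, z = 1.96.
Unadjusted: n₀ = 1.96² × 0.65 × 0.35 / 0.031² ≈ 909.43, so n₀ = 910.
Finite population correction with N = 8,771: n = n₀ / (1 + (n₀−1)/N) = 910 / (1 + 909/8771) = 910 / 1.1036 ≈ 824.55.
Rounding up, n = 825.

825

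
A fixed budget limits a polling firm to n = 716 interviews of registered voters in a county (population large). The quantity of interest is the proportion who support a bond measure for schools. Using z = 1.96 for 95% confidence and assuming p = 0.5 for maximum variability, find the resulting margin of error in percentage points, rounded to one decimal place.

SE(p̂) = √[p(1−p)/n] = √[0.2500/716] = 0.01869.
E = z × SE = 1.96 × 0.01869 = 0.03662, or 3.7 percentage points.

3.7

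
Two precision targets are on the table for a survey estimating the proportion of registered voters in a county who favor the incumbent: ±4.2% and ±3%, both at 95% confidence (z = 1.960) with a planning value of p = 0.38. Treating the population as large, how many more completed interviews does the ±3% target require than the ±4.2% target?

At ±4.2%: n = 1.960² × 0.2356 / 0.042² ≈ 513.08 → 514.
At ±3%: n = 1.960² × 0.2356 / 0.030² ≈ 1005.65 → 1006.
Additional respondents: 1006 − 514 = 492.

492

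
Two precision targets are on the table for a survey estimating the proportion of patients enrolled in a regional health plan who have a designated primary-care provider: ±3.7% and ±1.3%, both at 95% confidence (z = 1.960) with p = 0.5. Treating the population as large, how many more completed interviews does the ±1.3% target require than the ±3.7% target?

4981

At ±3.7%: n = 1.960² × 0.2500 / 0.037² ≈ 701.53 → 702.
At ±1.3%: n = 1.960² × 0.2500 / 0.013² ≈ 5682.84 → 5683.
Additional respondents: 5683 − 702 = 4981.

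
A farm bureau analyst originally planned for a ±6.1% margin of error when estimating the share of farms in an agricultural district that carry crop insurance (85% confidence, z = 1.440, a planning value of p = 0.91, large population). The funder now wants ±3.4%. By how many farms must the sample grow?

101

At ±6.1%: n = 1.440² × 0.0819 / 0.061² ≈ 45.64 → 46.
At ±3.4%: n = 1.440² × 0.0819 / 0.034² ≈ 146.91 → 147.
Additional respondents: 147 − 46 = 101.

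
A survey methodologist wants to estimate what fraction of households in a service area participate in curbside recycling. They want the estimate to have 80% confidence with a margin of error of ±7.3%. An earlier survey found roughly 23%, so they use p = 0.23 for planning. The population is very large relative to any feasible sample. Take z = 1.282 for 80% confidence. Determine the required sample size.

With p = 0.23, p(1−p) = 0.1771.
n = z²·p(1−p)/E² = 1.282² × 0.1771 / 0.073² = 1.6435 × 0.1771 / 0.005329 ≈ 54.62.
Rounding up gives n = 55.

55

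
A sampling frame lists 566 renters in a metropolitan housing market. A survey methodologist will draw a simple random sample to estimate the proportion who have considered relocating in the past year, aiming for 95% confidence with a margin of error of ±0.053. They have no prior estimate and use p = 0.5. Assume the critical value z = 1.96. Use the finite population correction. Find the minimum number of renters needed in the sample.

214

Unadjusted: n₀ = 1.96² × 0.50 × 0.50 / 0.053² ≈ 341.90, so n₀ = 342.
Finite population correction with N = 566: n = n₀ / (1 + (n₀−1)/N) = 342 / (1 + 341/566) = 342 / 1.6025 ≈ 213.42.
Rounding up, n = 214.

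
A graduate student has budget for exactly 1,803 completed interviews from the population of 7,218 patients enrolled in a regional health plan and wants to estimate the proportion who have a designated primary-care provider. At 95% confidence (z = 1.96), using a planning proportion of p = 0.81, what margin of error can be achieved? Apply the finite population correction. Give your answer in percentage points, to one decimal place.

Finite-population factor: (N−n)/(N−1) = (7218−1803)/(7218−1) = 0.7503.
SE(p̂) = √[p(1−p)/n · (N−n)/(N−1)] = √[0.1539/1803 × 0.7503] = 0.00800.
E = z × SE = 1.96 × 0.00800 = 0.01569 ≈ 1.6 percentage points.

1.6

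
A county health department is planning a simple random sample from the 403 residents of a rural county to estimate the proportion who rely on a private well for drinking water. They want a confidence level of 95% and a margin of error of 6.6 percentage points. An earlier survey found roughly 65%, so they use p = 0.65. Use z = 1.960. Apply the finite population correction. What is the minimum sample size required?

135

Unadjusted: n₀ = 1.960² × 0.65 × 0.35 / 0.066² ≈ 200.63, so n₀ = 201.
Finite population correction with N = 403: n = n₀ / (1 + (n₀−1)/N) = 201 / (1 + 200/403) = 201 / 1.4963 ≈ 134.33.
Rounding up, n = 135.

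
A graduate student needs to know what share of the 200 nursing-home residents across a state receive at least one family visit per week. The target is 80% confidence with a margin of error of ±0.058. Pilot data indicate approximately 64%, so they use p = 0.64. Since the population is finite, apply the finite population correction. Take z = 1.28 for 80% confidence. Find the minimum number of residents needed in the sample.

Unadjusted: n₀ = 1.28² × 0.64 × 0.36 / 0.058² ≈ 112.21, so n₀ = 113.
Finite population correction with N = 200: n = n₀ / (1 + (n₀−1)/N) = 113 / (1 + 112/200) = 113 / 1.5600 ≈ 72.44.
Rounding up, n = 73.

73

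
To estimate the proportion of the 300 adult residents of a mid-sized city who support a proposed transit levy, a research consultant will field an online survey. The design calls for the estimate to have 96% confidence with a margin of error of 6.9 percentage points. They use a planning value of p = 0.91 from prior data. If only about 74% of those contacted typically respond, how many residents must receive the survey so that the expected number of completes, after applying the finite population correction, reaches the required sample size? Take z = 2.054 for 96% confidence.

80

Completed interviews needed (unadjusted): n₀ = 2.054² × 0.0819 / 0.069² ≈ 72.57 → 73.
FPC for N = 300: n = 73 / (1 + 72/300) = 73 / 1.2400 ≈ 58.87 → 59.
At a 74% response rate, contacts needed = 59 / 0.74 ≈ 79.73 → 80.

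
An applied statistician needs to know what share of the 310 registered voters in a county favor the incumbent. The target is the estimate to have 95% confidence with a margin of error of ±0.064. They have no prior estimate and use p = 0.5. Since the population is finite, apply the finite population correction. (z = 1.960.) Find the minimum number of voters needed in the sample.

134

Unadjusted: n₀ = 1.960² × 0.50 × 0.50 / 0.064² ≈ 234.47, so n₀ = 235.
Finite population correction with N = 310: n = n₀ / (1 + (n₀−1)/N) = 235 / (1 + 234/310) = 235 / 1.7548 ≈ 133.92.
Rounding up, n = 134.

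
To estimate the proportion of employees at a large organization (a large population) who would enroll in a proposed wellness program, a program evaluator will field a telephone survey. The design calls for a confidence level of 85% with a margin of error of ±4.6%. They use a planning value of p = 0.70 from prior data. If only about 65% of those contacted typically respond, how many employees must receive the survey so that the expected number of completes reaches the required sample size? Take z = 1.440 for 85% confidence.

317

Completed interviews needed: n₀ = 1.440² × 0.2100 / 0.046² ≈ 205.79 → 206.
At a 65% response rate, contacts needed = 206 / 0.65 ≈ 316.92 → 317.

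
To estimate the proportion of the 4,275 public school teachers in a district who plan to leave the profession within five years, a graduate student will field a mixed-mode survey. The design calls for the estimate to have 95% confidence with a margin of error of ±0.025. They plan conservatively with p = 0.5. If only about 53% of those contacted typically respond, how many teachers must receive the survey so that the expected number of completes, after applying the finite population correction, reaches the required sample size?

2134

For 95% confidence, z = 1.960.
Completed interviews needed (unadjusted): n₀ = 1.960² × 0.2500 / 0.025² ≈ 1536.64 → 1537.
FPC for N = 4,275: n = 1537 / (1 + 1536/4275) = 1537 / 1.3593 ≈ 1130.73 → 1131.
At a 53% response rate, contacts needed = 1131 / 0.53 ≈ 2133.96 → 2134.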